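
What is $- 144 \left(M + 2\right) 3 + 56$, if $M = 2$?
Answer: $-1672$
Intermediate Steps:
$- 144 \left(M + 2\right) 3 + 56 = - 144 \left(2 + 2\right) 3 + 56 = - 144 \cdot 4 \cdot 3 + 56 = \left(-144\right) 12 + 56 = -1728 + 56 = -1672$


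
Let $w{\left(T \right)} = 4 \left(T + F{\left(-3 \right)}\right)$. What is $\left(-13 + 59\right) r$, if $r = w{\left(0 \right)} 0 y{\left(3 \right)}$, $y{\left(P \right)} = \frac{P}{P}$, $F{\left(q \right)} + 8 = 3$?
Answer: $0$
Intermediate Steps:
$F{\left(q \right)} = -5$ ($F{\left(q \right)} = -8 + 3 = -5$)
$y{\left(P \right)} = 1$
$w{\left(T \right)} = -20 + 4 T$ ($w{\left(T \right)} = 4 \left(T - 5\right) = 4 \left(-5 + T\right) = -20 + 4 T$)
$r = 0$ ($r = \left(-20 + 4 \cdot 0\right) 0 \cdot 1 = \left(-20 + 0\right) 0 \cdot 1 = \left(-20\right) 0 \cdot 1 = 0 \cdot 1 = 0$)
$\left(-13 + 59\right) r = \left(-13 + 59\right) 0 = 46 \cdot 0 = 0$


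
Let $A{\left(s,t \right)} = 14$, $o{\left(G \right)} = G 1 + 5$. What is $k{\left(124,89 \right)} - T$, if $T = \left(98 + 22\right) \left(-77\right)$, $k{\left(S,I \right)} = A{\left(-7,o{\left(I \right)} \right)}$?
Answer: $9254$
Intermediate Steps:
$o{\left(G \right)} = 5 + G$ ($o{\left(G \right)} = G + 5 = 5 + G$)
$k{\left(S,I \right)} = 14$
$T = -9240$ ($T = 120 \left(-77\right) = -9240$)
$k{\left(124,89 \right)} - T = 14 - -9240 = 14 + 9240 = 9254$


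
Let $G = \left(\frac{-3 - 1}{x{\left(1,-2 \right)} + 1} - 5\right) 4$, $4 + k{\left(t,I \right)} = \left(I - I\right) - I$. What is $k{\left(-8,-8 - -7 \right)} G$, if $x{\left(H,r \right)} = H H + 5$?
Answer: $\frac{468}{7} \approx 66.857$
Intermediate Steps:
$x{\left(H,r \right)} = 5 + H^{2}$ ($x{\left(H,r \right)} = H^{2} + 5 = 5 + H^{2}$)
$k{\left(t,I \right)} = -4 - I$ ($k{\left(t,I \right)} = -4 + \left(\left(I - I\right) - I\right) = -4 + \left(0 - I\right) = -4 - I$)
$G = - \frac{156}{7}$ ($G = \left(\frac{-3 - 1}{\left(5 + 1^{2}\right) + 1} - 5\right) 4 = \left(- \frac{4}{\left(5 + 1\right) + 1} - 5\right) 4 = \left(- \frac{4}{6 + 1} - 5\right) 4 = \left(- \frac{4}{7} - 5\right) 4 = \left(- \frac{39}{7}\right) 4 = - \frac{156}{7} \approx -22.286$)
$k{\left(-8,-8 - -7 \right)} G = \left(-4 - \left(-8 - -7\right)\right) \left(- \frac{156}{7}\right) = \left(-4 - \left(-8 + 7\right)\right) \left(- \frac{156}{7}\right) = \left(-4 - -1\right) \left(- \frac{156}{7}\right) = \left(-4 + 1\right) \left(- \frac{156}{7}\right) = \left(-3\right) \left(- \frac{156}{7}\right) = \frac{468}{7}$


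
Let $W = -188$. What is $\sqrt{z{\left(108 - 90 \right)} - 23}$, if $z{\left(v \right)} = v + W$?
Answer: $i \sqrt{193} \approx 13.892 i$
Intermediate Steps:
$z{\left(v \right)} = -188 + v$ ($z{\left(v \right)} = v - 188 = -188 + v$)
$\sqrt{z{\left(108 - 90 \right)} - 23} = \sqrt{\left(-188 + \left(108 - 90\right)\right) - 23} = \sqrt{\left(-188 + 18\right) - 23} = \sqrt{-170 - 23} = \sqrt{-193} = i \sqrt{193}$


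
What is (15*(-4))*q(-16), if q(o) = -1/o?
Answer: -15/4 ≈ -3.7500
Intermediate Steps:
(15*(-4))*q(-16) = (15*(-4))*(-1/(-16)) = -(-60)*(-1)/16 = -60*1/16 = -15/4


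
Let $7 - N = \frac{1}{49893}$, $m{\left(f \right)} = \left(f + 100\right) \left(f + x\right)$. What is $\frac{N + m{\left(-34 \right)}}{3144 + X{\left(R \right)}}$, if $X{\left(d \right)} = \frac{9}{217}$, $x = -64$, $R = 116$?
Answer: $- \frac{69951832258}{34039848501} \approx -2.055$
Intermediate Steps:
$X{\left(d \right)} = \frac{9}{217}$ ($X{\left(d \right)} = 9 \cdot \frac{1}{217} = \frac{9}{217}$)
$m{\left(f \right)} = \left(-64 + f\right) \left(100 + f\right)$ ($m{\left(f \right)} = \left(f + 100\right) \left(f - 64\right) = \left(100 + f\right) \left(-64 + f\right) = \left(-64 + f\right) \left(100 + f\right)$)
$N = \frac{349250}{49893}$ ($N = 7 - \frac{1}{49893} = \frac{349250}{49893} \approx 7.0$)
$\frac{N + m{\left(-34 \right)}}{3144 + X{\left(R \right)}} = \frac{\frac{349250}{49893} + \left(-6400 + \left(-34\right)^{2} + 36 \left(-34\right)\right)}{3144 + \frac{9}{217}} = \frac{\frac{349250}{49893} - 6468}{\frac{682257}{217}} = \left(\frac{349250}{49893} - 6468\right) \frac{217}{682257} = \left(- \frac{322358674}{49893}\right) \frac{217}{682257} = - \frac{69951832258}{34039848501}$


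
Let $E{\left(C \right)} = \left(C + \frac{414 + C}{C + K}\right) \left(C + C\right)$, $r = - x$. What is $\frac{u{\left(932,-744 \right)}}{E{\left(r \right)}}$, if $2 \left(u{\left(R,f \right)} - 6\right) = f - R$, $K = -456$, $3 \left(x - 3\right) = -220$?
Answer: $- \frac{541476}{6323881} \approx -0.085624$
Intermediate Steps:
$x = - \frac{211}{3}$ ($x = 3 + \frac{1}{3} \left(-220\right) = 3 - \frac{220}{3} = - \frac{211}{3} \approx -70.333$)
$r = \frac{211}{3}$ ($r = \left(-1\right) \left(- \frac{211}{3}\right) = \frac{211}{3} \approx 70.333$)
$u{\left(R,f \right)} = 6 + \frac{f}{2} - \frac{R}{2}$ ($u{\left(R,f \right)} = 6 + \frac{f - R}{2} = 6 - \left(\frac{R}{2} - \frac{f}{2}\right) = 6 + \frac{f}{2} - \frac{R}{2}$)
$E{\left(C \right)} = 2 C \left(C + \frac{414 + C}{-456 + C}\right)$ ($E{\left(C \right)} = \left(C + \frac{414 + C}{C - 456}\right) \left(C + C\right) = \left(C + \frac{414 + C}{-456 + C}\right) 2 C = 2 C \left(C + \frac{414 + C}{-456 + C}\right)$)
$\frac{u{\left(932,-744 \right)}}{E{\left(r \right)}} = \frac{6 + \frac{1}{2} \left(-744\right) - 466}{2 \cdot \frac{211}{3} \frac{1}{-456 + \frac{211}{3}} \left(414 + \left(\frac{211}{3}\right)^{2} - \frac{96005}{3}\right)} = \frac{6 - 372 - 466}{2 \cdot \frac{211}{3} \frac{1}{- \frac{1157}{3}} \left(414 + \frac{44521}{9} - \frac{96005}{3}\right)} = - \frac{832}{2 \cdot \frac{211}{3} \left(- \frac{3}{1157}\right) \left(- \frac{239768}{9}\right)} = - \frac{832}{\frac{101182096}{10413}} = \left(-832\right) \frac{10413}{101182096} = - \frac{541476}{6323881}$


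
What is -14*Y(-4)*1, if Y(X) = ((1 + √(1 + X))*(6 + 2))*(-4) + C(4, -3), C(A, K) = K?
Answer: 490 + 448*I*√3 ≈ 490.0 + 775.96*I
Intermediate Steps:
Y(X) = -35 - 32*√(1 + X) (Y(X) = ((1 + √(1 + X))*(6 + 2))*(-4) - 3 = ((1 + √(1 + X))*8)*(-4) - 3 = (8 + 8*√(1 + X))*(-4) - 3 = (-32 - 32*√(1 + X)) - 3 = -35 - 32*√(1 + X))
-14*Y(-4)*1 = -14*(-35 - 32*√(1 - 4))*1 = -14*(-35 - 32*I*√3)*1 = (490 + 448*I*√3)*1 = 490 + 448*I*√3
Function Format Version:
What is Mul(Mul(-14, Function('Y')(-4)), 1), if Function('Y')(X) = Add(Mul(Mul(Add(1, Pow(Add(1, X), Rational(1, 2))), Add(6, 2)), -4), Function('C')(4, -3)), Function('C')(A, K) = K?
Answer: Add(490, Mul(448, I, Pow(3, Rational(1, 2)))) ≈ Add(490.00, Mul(775.96, I))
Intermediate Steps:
Function('Y')(X) = Add(-35, Mul(-32, Pow(Add(1, X), Rational(1, 2)))) (Function('Y')(X) = Add(Mul(Mul(Add(1, Pow(Add(1, X), Rational(1, 2))), Add(6, 2)), -4), -3) = Add(Mul(Mul(Add(1, Pow(Add(1, X), Rational(1, 2))), 8), -4), -3) = Add(Mul(Add(8, Mul(8, Pow(Add(1, X), Rational(1, 2)))), -4), -3) = Add(Add(-32, Mul(-32, Pow(Add(1, X), Rational(1, 2)))), -3) = Add(-35, Mul(-32, Pow(Add(1, X), Rational(1, 2)))))
Mul(Mul(-14, Function('Y')(-4)), 1) = Mul(Mul(-14, Add(-35, Mul(-32, Pow(Add(1, -4), Rational(1, 2))))), 1) = Mul(Mul(-14, Add(-35, Mul(-32, Pow(-3, Rational(1, 2))))), 1) = Mul(Mul(-14, Add(-35, Mul(-32, Mul(I, Pow(3, Rational(1, 2)))))), 1) = Mul(Mul(-14, Add(-35, Mul(-32, I, Pow(3, Rational(1, 2))))), 1) = Mul(Add(490, Mul(448, I, Pow(3, Rational(1, 2)))), 1) = Add(490, Mul(448, I, Pow(3, Rational(1, 2))))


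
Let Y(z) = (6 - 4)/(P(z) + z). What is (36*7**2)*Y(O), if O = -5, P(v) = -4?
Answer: -392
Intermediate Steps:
Y(z) = 2/(-4 + z) (Y(z) = (6 - 4)/(-4 + z) = 2/(-4 + z))
(36*7**2)*Y(O) = (36*7**2)*(2/(-4 - 5)) = (36*49)*(2/(-9)) = 1764*(2*(-1/9)) = 1764*(-2/9) = -392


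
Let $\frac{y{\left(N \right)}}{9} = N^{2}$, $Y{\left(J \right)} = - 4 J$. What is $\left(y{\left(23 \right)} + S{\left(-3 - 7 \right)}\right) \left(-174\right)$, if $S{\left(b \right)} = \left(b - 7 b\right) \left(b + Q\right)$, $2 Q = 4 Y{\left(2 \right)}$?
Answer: $-556974$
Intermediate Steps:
$Q = -16$ ($Q = \frac{4 \left(\left(-4\right) 2\right)}{2} = \frac{4 \left(-8\right)}{2} = \frac{1}{2} \left(-32\right) = -16$)
$y{\left(N \right)} = 9 N^{2}$
$S{\left(b \right)} = - 6 b \left(-16 + b\right)$ ($S{\left(b \right)} = \left(b - 7 b\right) \left(b - 16\right) = - 6 b \left(-16 + b\right)$)
$\left(y{\left(23 \right)} + S{\left(-3 - 7 \right)}\right) \left(-174\right) = \left(9 \cdot 23^{2} + 6 \left(-3 - 7\right) \left(16 - \left(-3 - 7\right)\right)\right) \left(-174\right) = \left(9 \cdot 529 + 6 \left(-3 - 7\right) \left(16 - \left(-3 - 7\right)\right)\right) \left(-174\right) = \left(4761 + 6 \left(-10\right) \left(16 - -10\right)\right) \left(-174\right) = \left(4761 + 6 \left(-10\right) \left(16 + 10\right)\right) \left(-174\right) = \left(4761 + 6 \left(-10\right) 26\right) \left(-174\right) = \left(4761 - 1560\right) \left(-174\right) = 3201 \left(-174\right) = -556974$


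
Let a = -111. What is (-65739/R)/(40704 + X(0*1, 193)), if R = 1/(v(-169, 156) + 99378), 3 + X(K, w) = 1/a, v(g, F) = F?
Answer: -363151242243/2258905 ≈ -1.6076e+5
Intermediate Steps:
X(K, w) = -334/111 (X(K, w) = -3 + 1/(-111) = -3 - 1/111 = -334/111)
R = 1/99534 (R = 1/(156 + 99378) = 1/99534 ≈ 1.0047e-5)
(-65739/R)/(40704 + X(0*1, 193)) = (-65739/1/99534)/(40704 - 334/111) = (-65739*99534)/(4517810/111) = -6543265626*111/4517810 = -363151242243/2258905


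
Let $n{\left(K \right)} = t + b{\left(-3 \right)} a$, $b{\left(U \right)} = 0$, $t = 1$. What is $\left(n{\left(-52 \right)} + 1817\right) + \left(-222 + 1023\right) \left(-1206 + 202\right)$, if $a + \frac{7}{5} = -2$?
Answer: $-802386$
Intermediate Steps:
$a = - \frac{17}{5}$ ($a = - \frac{7}{5} - 2 = - \frac{17}{5} \approx -3.4$)
$n{\left(K \right)} = 1$ ($n{\left(K \right)} = 1 + 0 \left(- \frac{17}{5}\right) = 1 + 0 = 1$)
$\left(n{\left(-52 \right)} + 1817\right) + \left(-222 + 1023\right) \left(-1206 + 202\right) = \left(1 + 1817\right) + \left(-222 + 1023\right) \left(-1206 + 202\right) = 1818 + 801 \left(-1004\right) = 1818 - 804204 = -802386$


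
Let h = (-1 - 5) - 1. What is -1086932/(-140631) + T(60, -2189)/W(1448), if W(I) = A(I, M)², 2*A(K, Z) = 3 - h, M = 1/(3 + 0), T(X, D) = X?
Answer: 7122232/703155 ≈ 10.129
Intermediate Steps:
h = -7 (h = -6 - 1 = -7)
M = ⅓ (M = 1/3 = ⅓ ≈ 0.33333)
A(K, Z) = 5 (A(K, Z) = (3 - 1*(-7))/2 = (3 + 7)/2 = (½)*10 = 5)
W(I) = 25 (W(I) = 5² = 25)
-1086932/(-140631) + T(60, -2189)/W(1448) = -1086932/(-140631) + 60/25 = -1086932*(-1/140631) + 60*(1/25) = 1086932/140631 + 12/5 = 7122232/703155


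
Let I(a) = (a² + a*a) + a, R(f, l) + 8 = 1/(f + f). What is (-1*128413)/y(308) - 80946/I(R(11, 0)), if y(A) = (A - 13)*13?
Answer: -3940450366/5503225 ≈ -716.03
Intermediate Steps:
R(f, l) = -8 + 1/(2*f) (R(f, l) = -8 + 1/(f + f) = -8 + 1/(2*f))
I(a) = a + 2*a² (I(a) = (a² + a²) + a = 2*a² + a = a + 2*a²)
y(A) = -169 + 13*A (y(A) = (-13 + A)*13 = -169 + 13*A)
(-1*128413)/y(308) - 80946/I(R(11, 0)) = (-1*128413)/(-169 + 13*308) - 80946*1/((1 + 2*(-8 + (½)/11))*(-8 + (½)/11)) = -128413/(-169 + 4004) - 80946*1/((1 + 2*(-8 + (½)*(1/11)))*(-8 + (½)*(1/11))) = -128413/3835 - 80946*1/((1 + 2*(-8 + 1/22))*(-8 + 1/22)) = -128413*1/3835 - 80946*(-22/(175*(1 + 2*(-175/22)))) = -128413/3835 - 80946*(-22/(175*(1 - 175/11))) = -128413/3835 - 80946/((-175/22*(-164/11))) = -128413/3835 - 80946/14350/121 = -128413/3835 - 80946*121/14350 = -128413/3835 - 4897233/7175 = -3940450366/5503225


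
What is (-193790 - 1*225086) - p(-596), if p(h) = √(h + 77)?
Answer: -418876 - I*√519 ≈ -4.1888e+5 - 22.782*I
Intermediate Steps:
p(h) = √(77 + h)
(-193790 - 1*225086) - p(-596) = (-193790 - 1*225086) - √(77 - 596) = (-193790 - 225086) - √(-519) = -418876 - I*√519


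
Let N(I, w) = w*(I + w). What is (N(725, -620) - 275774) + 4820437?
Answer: 4479563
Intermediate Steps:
(N(725, -620) - 275774) + 4820437 = (-620*(725 - 620) - 275774) + 4820437 = (-620*105 - 275774) + 4820437 = (-65100 - 275774) + 4820437 = -340874 + 4820437 = 4479563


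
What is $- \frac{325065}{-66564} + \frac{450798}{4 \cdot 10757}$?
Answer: $\frac{3666151241}{238676316} \approx 15.36$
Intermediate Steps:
$- \frac{325065}{-66564} + \frac{450798}{4 \cdot 10757} = \left(-325065\right) \left(- \frac{1}{66564}\right) + \frac{450798}{43028} = \frac{108355}{22188} + 450798 \cdot \frac{1}{43028} = \frac{108355}{22188} + \frac{225399}{21514} = \frac{3666151241}{238676316}$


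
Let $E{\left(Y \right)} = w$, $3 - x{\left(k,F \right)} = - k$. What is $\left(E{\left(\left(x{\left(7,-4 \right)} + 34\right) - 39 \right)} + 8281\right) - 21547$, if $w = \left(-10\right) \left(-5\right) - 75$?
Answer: $-13291$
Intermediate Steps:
$x{\left(k,F \right)} = 3 + k$ ($x{\left(k,F \right)} = 3 - - k = 3 + k$)
$w = -25$ ($w = 50 - 75 = -25$)
$E{\left(Y \right)} = -25$
$\left(E{\left(\left(x{\left(7,-4 \right)} + 34\right) - 39 \right)} + 8281\right) - 21547 = \left(-25 + 8281\right) - 21547 = 8256 - 21547 = -13291$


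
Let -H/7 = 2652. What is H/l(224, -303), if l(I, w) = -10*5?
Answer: 9282/25 ≈ 371.28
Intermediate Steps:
H = -18564 (H = -7*2652 = -18564)
l(I, w) = -50
H/l(224, -303) = -18564/(-50) = -18564*(-1/50) = 9282/25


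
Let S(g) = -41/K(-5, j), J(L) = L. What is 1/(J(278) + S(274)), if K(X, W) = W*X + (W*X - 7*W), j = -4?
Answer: 68/18863 ≈ 0.0036049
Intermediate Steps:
K(X, W) = -7*W + 2*W*X (K(X, W) = W*X + (-7*W + W*X) = -7*W + 2*W*X)
S(g) = -41/68 (S(g) = -41*(-1/(4*(-7 + 2*(-5)))) = -41*(-1/(4*(-7 - 10))) = -41/((-4*(-17))) = -41/68)
1/(J(278) + S(274)) = 1/(278 - 41/68) = 1/(18863/68) = 68/18863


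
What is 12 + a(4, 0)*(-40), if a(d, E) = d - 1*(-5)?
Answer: -348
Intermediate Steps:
a(d, E) = 5 + d (a(d, E) = d + 5 = 5 + d)
12 + a(4, 0)*(-40) = 12 + (5 + 4)*(-40) = 12 + 9*(-40) = 12 - 360 = -348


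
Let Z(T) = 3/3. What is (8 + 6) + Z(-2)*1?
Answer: 15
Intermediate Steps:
Z(T) = 1 (Z(T) = 3*(⅓) = 1)
(8 + 6) + Z(-2)*1 = (8 + 6) + 1*1 = 14 + 1 = 15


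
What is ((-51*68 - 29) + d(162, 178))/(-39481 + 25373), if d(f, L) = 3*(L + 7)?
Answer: 1471/7054 ≈ 0.20853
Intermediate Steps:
d(f, L) = 21 + 3*L (d(f, L) = 3*(7 + L) = 21 + 3*L)
((-51*68 - 29) + d(162, 178))/(-39481 + 25373) = ((-51*68 - 29) + (21 + 3*178))/(-39481 + 25373) = ((-3468 - 29) + (21 + 534))/(-14108) = (-3497 + 555)*(-1/14108) = -2942*(-1/14108) = 1471/7054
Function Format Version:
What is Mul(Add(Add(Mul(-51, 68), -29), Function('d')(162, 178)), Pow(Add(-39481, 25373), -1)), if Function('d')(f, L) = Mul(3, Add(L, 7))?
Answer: Rational(1471, 7054) ≈ 0.20853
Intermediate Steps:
Function('d')(f, L) = Add(21, Mul(3, L)) (Function('d')(f, L) = Mul(3, Add(7, L)) = Add(21, Mul(3, L)))
Mul(Add(Add(Mul(-51, 68), -29), Function('d')(162, 178)), Pow(Add(-39481, 25373), -1)) = Mul(Add(Add(Mul(-51, 68), -29), Add(21, Mul(3, 178))), Pow(Add(-39481, 25373), -1)) = Mul(Add(Add(-3468, -29), Add(21, 534)), Pow(-14108, -1)) = Mul(Add(-3497, 555), Rational(-1, 14108)) = Mul(-2942, Rational(-1, 14108)) = Rational(1471, 7054)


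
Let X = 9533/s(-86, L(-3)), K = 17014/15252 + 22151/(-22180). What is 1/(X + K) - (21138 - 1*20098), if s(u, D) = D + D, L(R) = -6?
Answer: -5821909330255/5597982964 ≈ -1040.0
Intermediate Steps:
K = 9880867/84572340 (K = 17014*(1/15252) + 22151*(-1/22180) = 8507/7626 - 22151/22180 = 9880867/84572340 ≈ 0.11683)
s(u, D) = 2*D
X = -9533/12 (X = 9533/((2*(-6))) = 9533/(-12) = 9533*(-1/12) = -9533/12 ≈ -794.42)
1/(X + K) - (21138 - 1*20098) = 1/(-9533/12 + 9880867/84572340) - (21138 - 1*20098) = 1/(-5597982964/7047695) - (21138 - 20098) = -7047695/5597982964 - 1*1040 = -7047695/5597982964 - 1040 = -5821909330255/5597982964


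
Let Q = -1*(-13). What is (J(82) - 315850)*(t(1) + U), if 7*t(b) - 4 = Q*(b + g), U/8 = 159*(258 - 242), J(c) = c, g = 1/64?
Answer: -359928036387/56 ≈ -6.4273e+9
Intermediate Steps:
Q = 13
g = 1/64 ≈ 0.015625
U = 20352 (U = 8*(159*(258 - 242)) = 8*(159*16) = 8*2544 = 20352)
t(b) = 269/448 + 13*b/7 (t(b) = 4/7 + (13*(b + 1/64))/7 = 4/7 + (13*(1/64 + b))/7 = 4/7 + (13/64 + 13*b)/7 = 4/7 + (13/448 + 13*b/7) = 269/448 + 13*b/7)
(J(82) - 315850)*(t(1) + U) = (82 - 315850)*((269/448 + (13/7)*1) + 20352) = -315768*((269/448 + 13/7) + 20352) = -315768*(1101/448 + 20352) = -315768*9118797/448 = -359928036387/56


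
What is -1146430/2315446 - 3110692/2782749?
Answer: -5196433142351/3221652520527 ≈ -1.6130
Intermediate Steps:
-1146430/2315446 - 3110692/2782749 = -1146430*1/2315446 - 3110692*1/2782749 = -573215/1157723 - 3110692/2782749 = -5196433142351/3221652520527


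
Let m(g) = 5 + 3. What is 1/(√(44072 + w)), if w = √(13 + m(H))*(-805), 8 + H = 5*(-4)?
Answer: √7/(7*√(6296 - 115*√21)) ≈ 0.0049762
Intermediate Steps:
H = -28 (H = -8 + 5*(-4) = -8 - 20 = -28)
m(g) = 8
w = -805*√21 (w = √(13 + 8)*(-805) = √21*(-805) = -805*√21 ≈ -3689.0)
1/(√(44072 + w)) = 1/(√(44072 - 805*√21)) = (44072 - 805*√21)^(-½)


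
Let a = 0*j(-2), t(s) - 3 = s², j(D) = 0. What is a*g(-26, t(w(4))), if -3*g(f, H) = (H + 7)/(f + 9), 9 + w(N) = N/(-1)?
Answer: 0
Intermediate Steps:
w(N) = -9 - N (w(N) = -9 + N/(-1) = -9 + N*(-1) = -9 - N)
t(s) = 3 + s²
g(f, H) = -(7 + H)/(3*(9 + f)) (g(f, H) = -(H + 7)/(3*(f + 9)) = -(7 + H)/(3*(9 + f)))
a = 0 (a = 0*0 = 0)
a*g(-26, t(w(4))) = 0*((-7 - (3 + (-9 - 1*4)²))/(3*(9 - 26))) = 0*((⅓)*(-7 - (3 + (-9 - 4)²))/(-17)) = 0*((⅓)*(-1/17)*(-7 - (3 + (-13)²))) = 0*((⅓)*(-1/17)*(-7 - (3 + 169))) = 0*((⅓)*(-1/17)*(-7 - 1*172)) = 0*((⅓)*(-1/17)*(-7 - 172)) = 0*((⅓)*(-1/17)*(-179)) = 0*(179/51) = 0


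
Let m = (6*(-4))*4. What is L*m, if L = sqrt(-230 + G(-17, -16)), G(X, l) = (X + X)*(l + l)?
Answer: -96*sqrt(858) ≈ -2812.0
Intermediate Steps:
G(X, l) = 4*X*l (G(X, l) = (2*X)*(2*l) = 4*X*l)
L = sqrt(858) (L = sqrt(-230 + 4*(-17)*(-16)) = sqrt(-230 + 1088) = sqrt(858) ≈ 29.292)
m = -96 (m = -24*4 = -96)
L*m = sqrt(858)*(-96) = -96*sqrt(858)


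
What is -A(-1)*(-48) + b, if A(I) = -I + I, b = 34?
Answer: 34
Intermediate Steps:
A(I) = 0
-A(-1)*(-48) + b = -1*0*(-48) + 34 = 0*(-48) + 34 = 0 + 34 = 34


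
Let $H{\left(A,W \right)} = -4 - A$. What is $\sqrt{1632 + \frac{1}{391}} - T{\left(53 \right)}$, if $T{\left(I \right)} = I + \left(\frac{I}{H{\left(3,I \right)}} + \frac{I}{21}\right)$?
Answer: $- \frac{1007}{21} + \frac{\sqrt{249502183}}{391} \approx -7.5543$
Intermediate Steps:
$T{\left(I \right)} = \frac{19 I}{21}$ ($T{\left(I \right)} = I + \left(\frac{I}{-4 - 3} + \frac{I}{21}\right) = I + \left(\frac{I}{-4 - 3} + I \frac{1}{21}\right) = I + \left(\frac{I}{-7} + \frac{I}{21}\right) = I + \left(I \left(- \frac{1}{7}\right) + \frac{I}{21}\right) = I + \left(- \frac{I}{7} + \frac{I}{21}\right) = I - \frac{2 I}{21} = \frac{19 I}{21}$)
$\sqrt{1632 + \frac{1}{391}} - T{\left(53 \right)} = \sqrt{1632 + \frac{1}{391}} - \frac{19}{21} \cdot 53 = \sqrt{1632 + \frac{1}{391}} - \frac{1007}{21} = \sqrt{\frac{638113}{391}} - \frac{1007}{21} = \frac{\sqrt{249502183}}{391} - \frac{1007}{21} = - \frac{1007}{21} + \frac{\sqrt{249502183}}{391}$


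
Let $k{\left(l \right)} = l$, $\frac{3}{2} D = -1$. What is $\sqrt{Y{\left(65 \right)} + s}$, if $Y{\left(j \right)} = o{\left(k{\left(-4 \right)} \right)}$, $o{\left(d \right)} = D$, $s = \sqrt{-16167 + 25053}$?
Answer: $\frac{\sqrt{-6 + 9 \sqrt{8886}}}{3} \approx 9.6747$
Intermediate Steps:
$s = \sqrt{8886} \approx 94.266$
$D = - \frac{2}{3}$ ($D = \frac{2}{3} \left(-1\right) = - \frac{2}{3} \approx -0.66667$)
$o{\left(d \right)} = - \frac{2}{3}$
$Y{\left(j \right)} = - \frac{2}{3}$
$\sqrt{Y{\left(65 \right)} + s} = \sqrt{- \frac{2}{3} + \sqrt{8886}}$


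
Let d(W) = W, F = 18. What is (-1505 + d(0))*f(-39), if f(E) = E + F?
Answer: 31605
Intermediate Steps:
f(E) = 18 + E (f(E) = E + 18 = 18 + E)
(-1505 + d(0))*f(-39) = (-1505 + 0)*(18 - 39) = -1505*(-21) = 31605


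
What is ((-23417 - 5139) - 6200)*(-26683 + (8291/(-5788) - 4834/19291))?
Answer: 25888990083902293/27914077 ≈ 9.2745e+8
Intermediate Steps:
((-23417 - 5139) - 6200)*(-26683 + (8291/(-5788) - 4834/19291)) = (-28556 - 6200)*(-26683 + (8291*(-1/5788) - 4834*1/19291)) = -34756*(-26683 + (-8291/5788 - 4834/19291)) = -34756*(-26683 - 187920873/111656308) = -34756*(-2979513187237/111656308) = 25888990083902293/27914077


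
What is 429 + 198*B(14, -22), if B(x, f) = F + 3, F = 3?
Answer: 1617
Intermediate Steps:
B(x, f) = 6 (B(x, f) = 3 + 3 = 6)
429 + 198*B(14, -22) = 429 + 198*6 = 429 + 1188 = 1617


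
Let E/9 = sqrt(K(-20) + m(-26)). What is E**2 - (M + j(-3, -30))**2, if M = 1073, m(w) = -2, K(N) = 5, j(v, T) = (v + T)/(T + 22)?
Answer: -74237137/64 ≈ -1.1600e+6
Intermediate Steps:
j(v, T) = (T + v)/(22 + T)
E = 9*sqrt(3) (E = 9*sqrt(5 - 2) = 9*sqrt(3) ≈ 15.588)
E**2 - (M + j(-3, -30))**2 = (9*sqrt(3))**2 - (1073 + (-30 - 3)/(22 - 30))**2 = 243 - (1073 - 33/(-8))**2 = 243 - (1073 - 1/8*(-33))**2 = 243 - (1073 + 33/8)**2 = 243 - (8617/8)**2 = 243 - 1*74252689/64 = 243 - 74252689/64 = -74237137/64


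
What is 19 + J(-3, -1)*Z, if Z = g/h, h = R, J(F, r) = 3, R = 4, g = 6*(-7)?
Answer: -25/2 ≈ -12.500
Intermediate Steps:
g = -42
h = 4
Z = -21/2 (Z = -42/4 = -42*¼ = -21/2 ≈ -10.500)
19 + J(-3, -1)*Z = 19 + 3*(-21/2) = 19 - 63/2 = -25/2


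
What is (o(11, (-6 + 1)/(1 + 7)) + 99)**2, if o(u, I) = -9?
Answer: 8100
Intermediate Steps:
(o(11, (-6 + 1)/(1 + 7)) + 99)**2 = (-9 + 99)**2 = 90**2 = 8100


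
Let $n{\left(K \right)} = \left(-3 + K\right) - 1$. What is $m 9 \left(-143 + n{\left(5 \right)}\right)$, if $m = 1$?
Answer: $-1278$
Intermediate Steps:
$n{\left(K \right)} = -4 + K$
$m 9 \left(-143 + n{\left(5 \right)}\right) = 1 \cdot 9 \left(-143 + \left(-4 + 5\right)\right) = 9 \left(-143 + 1\right) = 9 \left(-142\right) = -1278$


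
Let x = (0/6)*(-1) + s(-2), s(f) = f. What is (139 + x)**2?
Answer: 18769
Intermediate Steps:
x = -2 (x = (0/6)*(-1) - 2 = (0*(1/6))*(-1) - 2 = 0*(-1) - 2 = 0 - 2 = -2)
(139 + x)**2 = (139 - 2)**2 = 137**2 = 18769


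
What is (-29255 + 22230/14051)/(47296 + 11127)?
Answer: -411039775/820901573 ≈ -0.50072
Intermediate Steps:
(-29255 + 22230/14051)/(47296 + 11127) = (-29255 + 22230*(1/14051))/58423 = (-29255 + 22230/14051)*(1/58423) = -411039775/14051*1/58423 = -411039775/820901573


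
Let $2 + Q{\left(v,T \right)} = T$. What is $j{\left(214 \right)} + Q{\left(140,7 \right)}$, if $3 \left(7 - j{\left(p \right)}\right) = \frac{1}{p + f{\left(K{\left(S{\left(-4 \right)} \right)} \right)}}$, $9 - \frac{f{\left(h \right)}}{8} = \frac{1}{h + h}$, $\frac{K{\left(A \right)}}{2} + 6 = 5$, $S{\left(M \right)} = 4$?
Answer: $\frac{10367}{864} \approx 11.999$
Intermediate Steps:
$K{\left(A \right)} = -2$ ($K{\left(A \right)} = -12 + 2 \cdot 5 = -12 + 10 = -2$)
$f{\left(h \right)} = 72 - \frac{4}{h}$ ($f{\left(h \right)} = 72 - \frac{8}{h + h} = 72 - \frac{8}{2 h} = 72 - 8 \frac{1}{2 h} = 72 - \frac{4}{h}$)
$Q{\left(v,T \right)} = -2 + T$
$j{\left(p \right)} = 7 - \frac{1}{3 \left(74 + p\right)}$ ($j{\left(p \right)} = 7 - \frac{1}{3 \left(p + \left(72 - \frac{4}{-2}\right)\right)} = 7 - \frac{1}{3 \left(p + \left(72 - -2\right)\right)} = 7 - \frac{1}{3 \left(p + \left(72 + 2\right)\right)} = 7 - \frac{1}{3 \left(p + 74\right)} = 7 - \frac{1}{3 \left(74 + p\right)}$)
$j{\left(214 \right)} + Q{\left(140,7 \right)} = \frac{1553 + 21 \cdot 214}{3 \left(74 + 214\right)} + \left(-2 + 7\right) = \frac{1553 + 4494}{3 \cdot 288} + 5 = \frac{1}{3} \cdot \frac{1}{288} \cdot 6047 + 5 = \frac{6047}{864} + 5 = \frac{10367}{864}$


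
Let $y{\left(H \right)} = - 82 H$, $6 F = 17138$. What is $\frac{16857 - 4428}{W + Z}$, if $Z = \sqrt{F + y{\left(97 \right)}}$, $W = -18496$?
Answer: $- \frac{689660352}{1026321341} - \frac{12429 i \sqrt{45879}}{1026321341} \approx -0.67197 - 0.0025939 i$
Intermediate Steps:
$F = \frac{8569}{3}$ ($F = \frac{1}{6} \cdot 17138 = \frac{8569}{3} \approx 2856.3$)
$Z = \frac{i \sqrt{45879}}{3}$ ($Z = \sqrt{\frac{8569}{3} - 7954} = \sqrt{- \frac{15293}{3}} = \frac{i \sqrt{45879}}{3} \approx 71.398 i$)
$\frac{16857 - 4428}{W + Z} = \frac{16857 - 4428}{-18496 + \frac{i \sqrt{45879}}{3}} = \frac{12429}{-18496 + \frac{i \sqrt{45879}}{3}}$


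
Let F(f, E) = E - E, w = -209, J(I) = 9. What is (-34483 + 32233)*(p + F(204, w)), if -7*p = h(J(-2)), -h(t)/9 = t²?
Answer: -1640250/7 ≈ -2.3432e+5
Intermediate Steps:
h(t) = -9*t²
F(f, E) = 0
p = 729/7 (p = -(-9)*9²/7 = -(-9)*81/7 = -⅐*(-729) = 729/7 ≈ 104.14)
(-34483 + 32233)*(p + F(204, w)) = (-34483 + 32233)*(729/7 + 0) = -2250*729/7 = -1640250/7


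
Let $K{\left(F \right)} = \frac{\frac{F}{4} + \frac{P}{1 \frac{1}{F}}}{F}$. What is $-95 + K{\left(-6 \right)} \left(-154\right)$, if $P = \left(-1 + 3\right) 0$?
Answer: $- \frac{267}{2} \approx -133.5$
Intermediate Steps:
$P = 0$ ($P = 2 \cdot 0 = 0$)
$K{\left(F \right)} = \frac{1}{4}$ ($K{\left(F \right)} = \frac{\frac{F}{4} + \frac{0}{1 \frac{1}{F}}}{F} = \frac{F \frac{1}{4} + \frac{0}{\frac{1}{F}}}{F} = \frac{\frac{F}{4} + 0 F}{F} = \frac{\frac{F}{4} + 0}{F} = \frac{\frac{1}{4} F}{F} = \frac{1}{4}$)
$-95 + K{\left(-6 \right)} \left(-154\right) = -95 + \frac{1}{4} \left(-154\right) = -95 - \frac{77}{2} = - \frac{267}{2}$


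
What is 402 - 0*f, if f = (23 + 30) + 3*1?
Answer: 402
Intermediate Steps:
f = 56 (f = 53 + 3 = 56)
402 - 0*f = 402 - 0*56 = 402 - 1*0 = 402 + 0 = 402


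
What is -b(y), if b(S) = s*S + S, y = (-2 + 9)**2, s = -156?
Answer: 7595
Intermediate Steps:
y = 49 (y = 7**2 = 49)
b(S) = -155*S (b(S) = -156*S + S = -155*S)
-b(y) = -(-155)*49 = -1*(-7595) = 7595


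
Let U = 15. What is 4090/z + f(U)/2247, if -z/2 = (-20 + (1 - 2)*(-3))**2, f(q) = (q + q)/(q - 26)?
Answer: -16851645/2381071 ≈ -7.0773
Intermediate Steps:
f(q) = 2*q/(-26 + q) (f(q) = (2*q)/(-26 + q) = 2*q/(-26 + q))
z = -578 (z = -2*(-20 + (1 - 2)*(-3))**2 = -2*(-20 - 1*(-3))**2 = -2*(-20 + 3)**2 = -2*(-17)**2 = -2*289 = -578)
4090/z + f(U)/2247 = 4090/(-578) + (2*15/(-26 + 15))/2247 = 4090*(-1/578) + (2*15/(-11))*(1/2247) = -2045/289 + (2*15*(-1/11))*(1/2247) = -2045/289 - 30/11*1/2247 = -2045/289 - 10/8239 = -16851645/2381071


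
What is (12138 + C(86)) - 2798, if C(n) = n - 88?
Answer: 9338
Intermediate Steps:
C(n) = -88 + n
(12138 + C(86)) - 2798 = (12138 + (-88 + 86)) - 2798 = (12138 - 2) - 2798 = 12136 - 2798 = 9338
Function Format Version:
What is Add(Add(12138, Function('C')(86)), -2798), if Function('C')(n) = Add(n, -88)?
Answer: 9338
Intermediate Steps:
Function('C')(n) = Add(-88, n)
Add(Add(12138, Function('C')(86)), -2798) = Add(Add(12138, Add(-88, 86)), -2798) = Add(Add(12138, -2), -2798) = Add(12136, -2798) = 9338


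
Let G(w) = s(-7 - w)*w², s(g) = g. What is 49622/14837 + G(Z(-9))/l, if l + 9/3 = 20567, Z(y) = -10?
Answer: 256219477/76277017 ≈ 3.3591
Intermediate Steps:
l = 20564 (l = -3 + 20567 = 20564)
G(w) = w²*(-7 - w) (G(w) = (-7 - w)*w² = w²*(-7 - w))
49622/14837 + G(Z(-9))/l = 49622/14837 + ((-10)²*(-7 - 1*(-10)))/20564 = 49622*(1/14837) + (100*(-7 + 10))*(1/20564) = 49622/14837 + (100*3)*(1/20564) = 49622/14837 + 300*(1/20564) = 49622/14837 + 75/5141 = 256219477/76277017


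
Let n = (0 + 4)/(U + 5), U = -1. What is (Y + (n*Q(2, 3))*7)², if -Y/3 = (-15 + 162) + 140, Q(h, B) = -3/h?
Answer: 3038049/4 ≈ 7.5951e+5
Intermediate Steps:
n = 1 (n = (0 + 4)/(-1 + 5) = 4/4 = 4*(¼) = 1)
Y = -861 (Y = -3*((-15 + 162) + 140) = -3*(147 + 140) = -3*287 = -861)
(Y + (n*Q(2, 3))*7)² = (-861 + (1*(-3/2))*7)² = (-861 - 3/2*7)² = (-861 - 21/2)² = (-1743/2)² = 3038049/4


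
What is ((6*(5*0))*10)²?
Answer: 0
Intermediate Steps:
((6*(5*0))*10)² = ((6*0)*10)² = (0*10)² = 0² = 0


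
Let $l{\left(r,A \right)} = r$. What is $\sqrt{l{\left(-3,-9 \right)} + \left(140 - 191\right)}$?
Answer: $3 i \sqrt{6} \approx 7.3485 i$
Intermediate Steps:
$\sqrt{l{\left(-3,-9 \right)} + \left(140 - 191\right)} = \sqrt{-3 + \left(140 - 191\right)} = \sqrt{-3 - 51} = \sqrt{-54} = 3 i \sqrt{6}$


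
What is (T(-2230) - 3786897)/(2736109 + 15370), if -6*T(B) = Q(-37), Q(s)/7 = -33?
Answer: -7573717/5502958 ≈ -1.3763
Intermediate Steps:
Q(s) = -231 (Q(s) = 7*(-33) = -231)
T(B) = 77/2 (T(B) = -1/6*(-231) = 77/2)
(T(-2230) - 3786897)/(2736109 + 15370) = (77/2 - 3786897)/(2736109 + 15370) = -7573717/2/2751479 = -7573717/2*1/2751479 = -7573717/5502958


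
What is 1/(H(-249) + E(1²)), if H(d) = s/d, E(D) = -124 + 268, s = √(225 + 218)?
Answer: 8928144/1285652293 + 249*√443/1285652293 ≈ 0.0069485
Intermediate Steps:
s = √443 ≈ 21.048
E(D) = 144
H(d) = √443/d
1/(H(-249) + E(1²)) = 1/(√443/(-249) + 144) = 1/(√443*(-1/249) + 144) = 1/(-√443/249 + 144) = 1/(144 - √443/249)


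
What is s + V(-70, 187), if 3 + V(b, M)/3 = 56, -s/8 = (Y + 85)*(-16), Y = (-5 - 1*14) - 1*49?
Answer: 2335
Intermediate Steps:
Y = -68 (Y = (-5 - 14) - 49 = -19 - 49 = -68)
s = 2176 (s = -8*(-68 + 85)*(-16) = -136*(-16) = -8*(-272) = 2176)
V(b, M) = 159 (V(b, M) = -9 + 3*56 = -9 + 168 = 159)
s + V(-70, 187) = 2176 + 159 = 2335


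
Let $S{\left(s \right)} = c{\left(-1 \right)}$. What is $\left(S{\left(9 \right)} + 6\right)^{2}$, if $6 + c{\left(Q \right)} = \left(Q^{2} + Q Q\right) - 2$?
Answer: $0$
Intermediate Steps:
$c{\left(Q \right)} = -8 + 2 Q^{2}$ ($c{\left(Q \right)} = -6 - \left(2 - Q^{2} - Q Q\right) = -6 + \left(\left(Q^{2} + Q^{2}\right) - 2\right) = -6 + \left(2 Q^{2} - 2\right) = -6 + \left(-2 + 2 Q^{2}\right) = -8 + 2 Q^{2}$)
$S{\left(s \right)} = -6$ ($S{\left(s \right)} = -8 + 2 \left(-1\right)^{2} = -8 + 2 \cdot 1 = -8 + 2 = -6$)
$\left(S{\left(9 \right)} + 6\right)^{2} = \left(-6 + 6\right)^{2} = 0^{2} = 0$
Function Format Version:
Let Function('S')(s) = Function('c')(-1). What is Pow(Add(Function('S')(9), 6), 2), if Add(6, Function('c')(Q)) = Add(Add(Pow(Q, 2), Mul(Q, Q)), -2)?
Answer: 0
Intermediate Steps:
Function('c')(Q) = Add(-8, Mul(2, Pow(Q, 2))) (Function('c')(Q) = Add(-6, Add(Add(Pow(Q, 2), Mul(Q, Q)), -2)) = Add(-6, Add(Add(Pow(Q, 2), Pow(Q, 2)), -2)) = Add(-6, Add(Mul(2, Pow(Q, 2)), -2)) = Add(-6, Add(-2, Mul(2, Pow(Q, 2)))) = Add(-8, Mul(2, Pow(Q, 2))))
Function('S')(s) = -6 (Function('S')(s) = Add(-8, Mul(2, Pow(-1, 2))) = Add(-8, Mul(2, 1)) = Add(-8, 2) = -6)
Pow(Add(Function('S')(9), 6), 2) = Pow(Add(-6, 6), 2) = Pow(0, 2) = 0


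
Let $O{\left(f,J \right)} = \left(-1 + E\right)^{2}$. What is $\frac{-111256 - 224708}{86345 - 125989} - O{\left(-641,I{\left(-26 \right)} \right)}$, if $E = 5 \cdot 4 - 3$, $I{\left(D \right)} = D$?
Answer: $- \frac{2453225}{9911} \approx -247.53$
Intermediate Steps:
$E = 17$ ($E = 20 - 3 = 17$)
$O{\left(f,J \right)} = 256$ ($O{\left(f,J \right)} = \left(-1 + 17\right)^{2} = 16^{2} = 256$)
$\frac{-111256 - 224708}{86345 - 125989} - O{\left(-641,I{\left(-26 \right)} \right)} = \frac{-111256 - 224708}{86345 - 125989} - 256 = - \frac{335964}{-39644} - 256 = \left(-335964\right) \left(- \frac{1}{39644}\right) - 256 = \frac{83991}{9911} - 256 = - \frac{2453225}{9911}$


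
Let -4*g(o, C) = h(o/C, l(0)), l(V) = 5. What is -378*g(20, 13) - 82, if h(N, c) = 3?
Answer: 403/2 ≈ 201.50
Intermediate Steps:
g(o, C) = -3/4 (g(o, C) = -1/4*3 = -3/4)
-378*g(20, 13) - 82 = -378*(-3/4) - 82 = 567/2 - 82 = 403/2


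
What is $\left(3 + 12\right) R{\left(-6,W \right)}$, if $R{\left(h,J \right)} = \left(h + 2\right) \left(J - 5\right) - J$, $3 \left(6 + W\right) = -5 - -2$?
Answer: $825$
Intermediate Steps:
$W = -7$ ($W = -6 + \frac{-5 - -2}{3} = -6 + \frac{-5 + 2}{3} = -6 + \frac{1}{3} \left(-3\right) = -6 - 1 = -7$)
$R{\left(h,J \right)} = - J + \left(-5 + J\right) \left(2 + h\right)$ ($R{\left(h,J \right)} = \left(2 + h\right) \left(-5 + J\right) - J = \left(-5 + J\right) \left(2 + h\right) - J = - J + \left(-5 + J\right) \left(2 + h\right)$)
$\left(3 + 12\right) R{\left(-6,W \right)} = \left(3 + 12\right) \left(-10 - 7 - -30 - -42\right) = 15 \left(-10 - 7 + 30 + 42\right) = 15 \cdot 55 = 825$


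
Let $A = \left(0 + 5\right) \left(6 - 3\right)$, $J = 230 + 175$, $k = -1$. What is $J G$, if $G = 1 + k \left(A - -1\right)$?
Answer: $-6075$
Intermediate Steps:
$J = 405$
$A = 15$ ($A = 5 \cdot 3 = 15$)
$G = -15$ ($G = 1 - \left(15 - -1\right) = 1 - \left(15 + 1\right) = 1 - 16 = -15$)
$J G = 405 \left(-15\right) = -6075$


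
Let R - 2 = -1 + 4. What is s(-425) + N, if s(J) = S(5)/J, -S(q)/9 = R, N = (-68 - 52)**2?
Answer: 1224009/85 ≈ 14400.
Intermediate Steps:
R = 5 (R = 2 + (-1 + 4) = 2 + 3 = 5)
N = 14400 (N = (-120)**2 = 14400)
S(q) = -45 (S(q) = -9*5 = -45)
s(J) = -45/J
s(-425) + N = -45/(-425) + 14400 = -45*(-1/425) + 14400 = 9/85 + 14400 = 1224009/85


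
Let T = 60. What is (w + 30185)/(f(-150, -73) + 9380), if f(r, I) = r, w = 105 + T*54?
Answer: 3353/923 ≈ 3.6327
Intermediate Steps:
w = 3345 (w = 105 + 60*54 = 105 + 3240 = 3345)
(w + 30185)/(f(-150, -73) + 9380) = (3345 + 30185)/(-150 + 9380) = 33530/9230 = 33530*(1/9230) = 3353/923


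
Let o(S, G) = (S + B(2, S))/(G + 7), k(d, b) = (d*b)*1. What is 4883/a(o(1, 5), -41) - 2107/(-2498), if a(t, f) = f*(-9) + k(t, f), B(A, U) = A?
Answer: 51814481/3584630 ≈ 14.455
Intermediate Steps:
k(d, b) = b*d (k(d, b) = (b*d)*1 = b*d)
o(S, G) = (2 + S)/(7 + G) (o(S, G) = (S + 2)/(G + 7) = (2 + S)/(7 + G))
a(t, f) = -9*f + f*t (a(t, f) = f*(-9) + f*t = -9*f + f*t)
4883/a(o(1, 5), -41) - 2107/(-2498) = 4883/((-41*(-9 + (2 + 1)/(7 + 5)))) - 2107/(-2498) = 4883/((-41*(-9 + 3/12))) - 2107*(-1/2498) = 4883/((-41*(-9 + (1/12)*3))) + 2107/2498 = 4883/((-41*(-9 + 1/4))) + 2107/2498 = 4883/((-41*(-35/4))) + 2107/2498 = 4883/(1435/4) + 2107/2498 = 4883*(4/1435) + 2107/2498 = 19532/1435 + 2107/2498 = 51814481/3584630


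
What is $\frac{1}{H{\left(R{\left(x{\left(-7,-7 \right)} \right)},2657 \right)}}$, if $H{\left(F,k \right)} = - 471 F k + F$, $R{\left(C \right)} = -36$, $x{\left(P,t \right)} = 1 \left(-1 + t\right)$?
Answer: $\frac{1}{45052056} \approx 2.2197 \cdot 10^{-8}$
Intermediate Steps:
$x{\left(P,t \right)} = -1 + t$
$H{\left(F,k \right)} = F - 471 F k$ ($H{\left(F,k \right)} = - 471 F k + F = F - 471 F k$)
$\frac{1}{H{\left(R{\left(x{\left(-7,-7 \right)} \right)},2657 \right)}} = \frac{1}{\left(-36\right) \left(1 - 1251447\right)} = \frac{1}{\left(-36\right) \left(-1251446\right)} = \frac{1}{45052056}$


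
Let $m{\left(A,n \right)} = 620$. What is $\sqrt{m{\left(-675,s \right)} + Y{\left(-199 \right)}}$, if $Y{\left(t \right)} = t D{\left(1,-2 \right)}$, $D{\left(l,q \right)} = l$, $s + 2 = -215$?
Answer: $\sqrt{421} \approx 20.518$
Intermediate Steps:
$s = -217$ ($s = -2 - 215 = -217$)
$Y{\left(t \right)} = t$ ($Y{\left(t \right)} = t 1 = t$)
$\sqrt{m{\left(-675,s \right)} + Y{\left(-199 \right)}} = \sqrt{620 - 199} = \sqrt{421}$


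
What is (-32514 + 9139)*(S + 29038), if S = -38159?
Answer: 213203375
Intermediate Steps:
(-32514 + 9139)*(S + 29038) = (-32514 + 9139)*(-38159 + 29038) = -23375*(-9121) = 213203375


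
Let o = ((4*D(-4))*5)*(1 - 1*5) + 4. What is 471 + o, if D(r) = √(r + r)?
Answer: 475 - 160*I*√2 ≈ 475.0 - 226.27*I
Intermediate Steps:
D(r) = √2*√r (D(r) = √(2*r) = √2*√r)
o = 4 - 160*I*√2 (o = ((4*(√2*√(-4)))*5)*(1 - 1*5) + 4 = ((4*(√2*(2*I)))*5)*(1 - 5) + 4 = ((4*(2*I*√2))*5)*(-4) + 4 = ((8*I*√2)*5)*(-4) + 4 = (40*I*√2)*(-4) + 4 = -160*I*√2 + 4 = 4 - 160*I*√2 ≈ 4.0 - 226.27*I)
471 + o = 471 + (4 - 160*I*√2) = 475 - 160*I*√2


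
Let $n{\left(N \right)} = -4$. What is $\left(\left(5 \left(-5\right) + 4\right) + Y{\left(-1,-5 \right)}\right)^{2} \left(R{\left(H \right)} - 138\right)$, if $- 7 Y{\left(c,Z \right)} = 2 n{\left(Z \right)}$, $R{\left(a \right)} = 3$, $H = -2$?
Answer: $- \frac{2608335}{49} \approx -53231.0$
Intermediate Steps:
$Y{\left(c,Z \right)} = \frac{8}{7}$ ($Y{\left(c,Z \right)} = - \frac{2 \left(-4\right)}{7} = \left(- \frac{1}{7}\right) \left(-8\right) = \frac{8}{7}$)
$\left(\left(5 \left(-5\right) + 4\right) + Y{\left(-1,-5 \right)}\right)^{2} \left(R{\left(H \right)} - 138\right) = \left(\left(5 \left(-5\right) + 4\right) + \frac{8}{7}\right)^{2} \left(3 - 138\right) = \left(\left(-25 + 4\right) + \frac{8}{7}\right)^{2} \left(-135\right) = \left(-21 + \frac{8}{7}\right)^{2} \left(-135\right) = \left(- \frac{139}{7}\right)^{2} \left(-135\right) = \frac{19321}{49} \left(-135\right) = - \frac{2608335}{49}$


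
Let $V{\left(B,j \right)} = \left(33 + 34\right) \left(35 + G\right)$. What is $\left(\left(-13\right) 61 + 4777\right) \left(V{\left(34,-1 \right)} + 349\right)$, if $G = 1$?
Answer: $10999824$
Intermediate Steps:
$V{\left(B,j \right)} = 2412$ ($V{\left(B,j \right)} = \left(33 + 34\right) \left(35 + 1\right) = 67 \cdot 36 = 2412$)
$\left(\left(-13\right) 61 + 4777\right) \left(V{\left(34,-1 \right)} + 349\right) = \left(\left(-13\right) 61 + 4777\right) \left(2412 + 349\right) = \left(-793 + 4777\right) 2761 = 3984 \cdot 2761 = 10999824$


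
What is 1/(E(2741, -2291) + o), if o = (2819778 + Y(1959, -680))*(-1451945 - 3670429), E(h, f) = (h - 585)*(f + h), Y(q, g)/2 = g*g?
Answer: -1/19181128017972 ≈ -5.2135e-14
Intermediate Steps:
Y(q, g) = 2*g² (Y(q, g) = 2*(g*g) = 2*g²)
E(h, f) = (-585 + h)*(f + h)
o = -19181128988172 (o = (2819778 + 2*(-680)²)*(-1451945 - 3670429) = (2819778 + 2*462400)*(-5122374) = (2819778 + 924800)*(-5122374) = 3744578*(-5122374) = -19181128988172)
1/(E(2741, -2291) + o) = 1/((2741² - 585*(-2291) - 585*2741 - 2291*2741) - 19181128988172) = 1/((7513081 + 1340235 - 1603485 - 6279631) - 19181128988172) = 1/(970200 - 19181128988172) = 1/(-19181128017972) = -1/19181128017972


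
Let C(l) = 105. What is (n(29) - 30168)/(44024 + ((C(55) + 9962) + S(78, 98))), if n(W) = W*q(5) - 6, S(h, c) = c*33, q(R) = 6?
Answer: -1200/2293 ≈ -0.52333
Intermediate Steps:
S(h, c) = 33*c
n(W) = -6 + 6*W (n(W) = W*6 - 6 = 6*W - 6 = -6 + 6*W)
(n(29) - 30168)/(44024 + ((C(55) + 9962) + S(78, 98))) = ((-6 + 6*29) - 30168)/(44024 + ((105 + 9962) + 33*98)) = ((-6 + 174) - 30168)/(44024 + (10067 + 3234)) = (168 - 30168)/(44024 + 13301) = -30000/57325 = -30000*1/57325 = -1200/2293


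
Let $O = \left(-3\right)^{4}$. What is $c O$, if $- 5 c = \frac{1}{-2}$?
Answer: $\frac{81}{10} \approx 8.1$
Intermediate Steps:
$O = 81$
$c = \frac{1}{10}$ ($c = - \frac{1}{5 \left(-2\right)} = \left(- \frac{1}{5}\right) \left(- \frac{1}{2}\right) = \frac{1}{10} \approx 0.1$)
$c O = \frac{1}{10} \cdot 81 = \frac{81}{10}$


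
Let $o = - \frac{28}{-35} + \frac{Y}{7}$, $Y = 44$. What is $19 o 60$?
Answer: $\frac{56544}{7} \approx 8077.7$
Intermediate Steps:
$o = \frac{248}{35}$ ($o = - \frac{28}{-35} + \frac{44}{7} = \left(-28\right) \left(- \frac{1}{35}\right) + 44 \cdot \frac{1}{7} = \frac{4}{5} + \frac{44}{7} = \frac{248}{35} \approx 7.0857$)
$19 o 60 = 19 \cdot \frac{248}{35} \cdot 60 = \frac{4712}{35} \cdot 60 = \frac{56544}{7}$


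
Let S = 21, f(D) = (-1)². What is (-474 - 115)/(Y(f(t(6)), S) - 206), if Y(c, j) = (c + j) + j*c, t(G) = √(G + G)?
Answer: 589/163 ≈ 3.6135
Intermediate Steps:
t(G) = √2*√G (t(G) = √(2*G) = √2*√G)
f(D) = 1
Y(c, j) = c + j + c*j (Y(c, j) = (c + j) + c*j = c + j + c*j)
(-474 - 115)/(Y(f(t(6)), S) - 206) = (-474 - 115)/((1 + 21 + 1*21) - 206) = -589/((1 + 21 + 21) - 206) = -589/(43 - 206) = -589/(-163) = -589*(-1/163) = 589/163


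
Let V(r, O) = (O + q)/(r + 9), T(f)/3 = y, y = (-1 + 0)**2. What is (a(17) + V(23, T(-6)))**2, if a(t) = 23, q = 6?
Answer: 555025/1024 ≈ 542.02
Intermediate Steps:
y = 1 (y = (-1)**2 = 1)
T(f) = 3 (T(f) = 3*1 = 3)
V(r, O) = (6 + O)/(9 + r) (V(r, O) = (O + 6)/(r + 9) = (6 + O)/(9 + r))
(a(17) + V(23, T(-6)))**2 = (23 + (6 + 3)/(9 + 23))**2 = (23 + 9/32)**2 = (745/32)**2 = 555025/1024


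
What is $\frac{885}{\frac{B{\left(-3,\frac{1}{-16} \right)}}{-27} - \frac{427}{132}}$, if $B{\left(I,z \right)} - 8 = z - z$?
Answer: $- \frac{210276}{839} \approx -250.63$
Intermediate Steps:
$B{\left(I,z \right)} = 8$ ($B{\left(I,z \right)} = 8 + \left(z - z\right) = 8 + 0 = 8$)
$\frac{885}{\frac{B{\left(-3,\frac{1}{-16} \right)}}{-27} - \frac{427}{132}} = \frac{885}{\frac{8}{-27} - \frac{427}{132}} = \frac{885}{8 \left(- \frac{1}{27}\right) - \frac{427}{132}} = \frac{885}{- \frac{8}{27} - \frac{427}{132}} = \frac{885}{- \frac{4195}{1188}} = 885 \left(- \frac{1188}{4195}\right) = - \frac{210276}{839}$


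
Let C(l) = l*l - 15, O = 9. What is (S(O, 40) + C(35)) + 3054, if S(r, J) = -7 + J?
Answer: 4297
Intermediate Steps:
C(l) = -15 + l² (C(l) = l² - 15 = -15 + l²)
(S(O, 40) + C(35)) + 3054 = ((-7 + 40) + (-15 + 35²)) + 3054 = (33 + (-15 + 1225)) + 3054 = (33 + 1210) + 3054 = 1243 + 3054 = 4297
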